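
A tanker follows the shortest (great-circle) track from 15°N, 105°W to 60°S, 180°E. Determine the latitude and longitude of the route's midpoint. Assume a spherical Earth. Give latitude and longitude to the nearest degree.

Convert each endpoint to a unit vector on the sphere (x = cos φ cos λ, y = cos φ sin λ, z = sin φ).
The central angle between the endpoints is δ = arccos(p₁·p₂) ≈ 1.670 rad (95.7°).
Interpolate at f = 1/2 with slerp weights a = sin((1−f)δ)/sin δ ≈ 0.745, b = sin(fδ)/sin δ ≈ 0.745.
p = a·p₁ + b·p₂ ≈ (-0.559, -0.695, -0.452); φ = arcsin(p_z) ≈ -26.90°, λ = atan2(p_y, p_x) ≈ -128.79°.

≈ 27°S, 129°W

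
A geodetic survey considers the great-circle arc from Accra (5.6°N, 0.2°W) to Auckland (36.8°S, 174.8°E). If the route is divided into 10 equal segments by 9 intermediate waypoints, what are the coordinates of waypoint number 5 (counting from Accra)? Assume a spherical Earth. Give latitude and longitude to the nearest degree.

Write both endpoints as unit vectors p₁, p₂ with components (cos φ cos λ, cos φ sin λ, sin φ).
The central angle between the endpoints is δ = arccos(p₁·p₂) ≈ 2.591 rad (148.5°).
Interpolate at f = 5/10 with slerp weights a = sin((1−f)δ)/sin δ ≈ 1.840, b = sin(fδ)/sin δ ≈ 1.840.
p = a·p₁ + b·p₂ ≈ (0.364, 0.127, -0.923); φ = arcsin(p_z) ≈ -67.32°, λ = atan2(p_y, p_x) ≈ 19.26°.

≈ 67°S, 19°E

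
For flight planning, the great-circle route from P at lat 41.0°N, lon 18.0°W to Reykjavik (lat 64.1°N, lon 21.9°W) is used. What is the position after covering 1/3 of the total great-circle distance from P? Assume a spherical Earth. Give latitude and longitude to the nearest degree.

Convert each endpoint to a unit vector on the sphere (x = cos φ cos λ, y = cos φ sin λ, z = sin φ).
The central angle between the endpoints is δ = arccos(p₁·p₂) ≈ 0.405 rad (23.2°).
Interpolate at f = 1/3 with slerp weights a = sin((1−f)δ)/sin δ ≈ 0.677, b = sin(fδ)/sin δ ≈ 0.342.
p = a·p₁ + b·p₂ ≈ (0.624, -0.214, 0.751); φ = arcsin(p_z) ≈ 48.71°, λ = atan2(p_y, p_x) ≈ -18.88°.

≈ lat 49°N, lon 19°W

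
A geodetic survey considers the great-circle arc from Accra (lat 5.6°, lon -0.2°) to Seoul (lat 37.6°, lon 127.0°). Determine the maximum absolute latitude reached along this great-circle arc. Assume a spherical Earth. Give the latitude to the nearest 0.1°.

≈ 46.3°

The great circle lies in the plane with unit normal n̂ = (p₁ × p₂)/|p₁ × p₂|.
Here n̂_z ≈ +0.691; the vertex latitude is φ_max = arccos|n̂_z| ≈ 46.3°.
Check via Clairaut: cos φ_max = |cos φ₁| · sin C = cos(5.6°)·sin(44.0°) ≈ 0.691, again giving ≈ 46.3°.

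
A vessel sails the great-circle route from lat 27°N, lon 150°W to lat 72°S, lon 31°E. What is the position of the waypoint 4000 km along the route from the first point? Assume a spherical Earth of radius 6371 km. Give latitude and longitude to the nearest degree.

Convert each endpoint to a unit vector on the sphere (x = cos φ cos λ, y = cos φ sin λ, z = sin φ).
The central angle between the endpoints is δ = arccos(p₁·p₂) ≈ 2.356 rad (135.0°). The total great-circle distance is δ·R ≈ 2.356 × 6371 ≈ 15011 km, so the target fraction is f = 4000/15011 ≈ 0.266.
Interpolate at f ≈ 0.266 with slerp weights a = sin((1−f)δ)/sin δ ≈ 1.397, b = sin(fδ)/sin δ ≈ 0.831.
p = a·p₁ + b·p₂ ≈ (-0.858, -0.490, -0.156); φ = arcsin(p_z) ≈ -8.97°, λ = atan2(p_y, p_x) ≈ -150.26°.

≈ lat 9°S, lon 150°W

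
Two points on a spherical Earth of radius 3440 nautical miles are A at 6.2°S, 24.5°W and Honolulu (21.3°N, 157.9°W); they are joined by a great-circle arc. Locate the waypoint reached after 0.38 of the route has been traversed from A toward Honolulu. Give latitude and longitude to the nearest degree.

From cos δ = sin φ₁ sin φ₂ + cos φ₁ cos φ₂ cos Δλ, the central angle is δ ≈ 2.313 rad (132.5°).
Interpolate at f = 0.38 with slerp weights a = sin((1−f)δ)/sin δ ≈ 1.344, b = sin(fδ)/sin δ ≈ 1.044.
p = a·p₁ + b·p₂ ≈ (0.314, -0.920, 0.234); φ = arcsin(p_z) ≈ 13.55°, λ = atan2(p_y, p_x) ≈ -71.16°.

≈ 14°N, 71°W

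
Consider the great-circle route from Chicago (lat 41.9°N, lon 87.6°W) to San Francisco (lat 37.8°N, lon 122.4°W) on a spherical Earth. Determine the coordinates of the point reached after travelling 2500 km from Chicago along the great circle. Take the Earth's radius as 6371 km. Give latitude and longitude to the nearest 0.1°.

≈ lat 39.2°N, lon 117.1°W

From cos δ = sin φ₁ sin φ₂ + cos φ₁ cos φ₂ cos Δλ, the central angle is δ ≈ 0.468 rad (26.8°). The total great-circle distance is δ·R ≈ 0.468 × 6371 ≈ 2985 km, so the target fraction is f = 2500/2985 ≈ 0.838.
Interpolate at f ≈ 0.838 with slerp weights a = sin((1−f)δ)/sin δ ≈ 0.168, b = sin(fδ)/sin δ ≈ 0.847.
p = a·p₁ + b·p₂ ≈ (-0.353, -0.690, 0.631); φ = arcsin(p_z) ≈ 39.16°, λ = atan2(p_y, p_x) ≈ -117.11°.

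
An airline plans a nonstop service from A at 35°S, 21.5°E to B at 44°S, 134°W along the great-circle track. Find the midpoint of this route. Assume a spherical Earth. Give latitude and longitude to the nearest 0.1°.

≈ 75.0°S, 39.6°W

Convert each endpoint to a unit vector on the sphere (x = cos φ cos λ, y = cos φ sin λ, z = sin φ).
The central angle between the endpoints is δ = arccos(p₁·p₂) ≈ 1.709 rad (97.9°).
Interpolate at f = 1/2 with slerp weights a = sin((1−f)δ)/sin δ ≈ 0.761, b = sin(fδ)/sin δ ≈ 0.761.
p = a·p₁ + b·p₂ ≈ (0.200, -0.165, -0.966); φ = arcsin(p_z) ≈ -74.96°, λ = atan2(p_y, p_x) ≈ -39.61°.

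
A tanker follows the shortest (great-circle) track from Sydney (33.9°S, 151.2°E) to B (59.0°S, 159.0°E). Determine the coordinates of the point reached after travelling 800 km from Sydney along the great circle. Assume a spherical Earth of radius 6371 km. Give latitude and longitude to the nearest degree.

≈ (41°S, 153°E)

Convert each endpoint to a unit vector on the sphere (x = cos φ cos λ, y = cos φ sin λ, z = sin φ).
The central angle between the endpoints is δ = arccos(p₁·p₂) ≈ 0.447 rad (25.6°). The total great-circle distance is δ·R ≈ 0.447 × 6371 ≈ 2850 km, so the target fraction is f = 800/2850 ≈ 0.281.
Interpolate at f ≈ 0.281 with slerp weights a = sin((1−f)δ)/sin δ ≈ 0.731, b = sin(fδ)/sin δ ≈ 0.290.
p = a·p₁ + b·p₂ ≈ (-0.671, 0.346, -0.656); φ = arcsin(p_z) ≈ -40.99°, λ = atan2(p_y, p_x) ≈ 152.74°.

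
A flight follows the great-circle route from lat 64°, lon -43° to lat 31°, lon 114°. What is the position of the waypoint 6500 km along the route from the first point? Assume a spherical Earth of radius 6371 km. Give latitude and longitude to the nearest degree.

Convert each endpoint to a unit vector on the sphere (x = cos φ cos λ, y = cos φ sin λ, z = sin φ).
The central angle between the endpoints is δ = arccos(p₁·p₂) ≈ 1.454 rad (83.3°). The total great-circle distance is δ·R ≈ 1.454 × 6371 ≈ 9260 km, so the target fraction is f = 6500/9260 ≈ 0.702.
Interpolate at f ≈ 0.702 with slerp weights a = sin((1−f)δ)/sin δ ≈ 0.423, b = sin(fδ)/sin δ ≈ 0.858.
p = a·p₁ + b·p₂ ≈ (-0.164, 0.546, 0.822); φ = arcsin(p_z) ≈ 55.28°, λ = atan2(p_y, p_x) ≈ 106.70°.

≈ lat 55°, lon 107°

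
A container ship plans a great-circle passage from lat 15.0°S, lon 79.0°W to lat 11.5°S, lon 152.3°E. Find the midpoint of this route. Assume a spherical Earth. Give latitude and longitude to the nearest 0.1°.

≈ lat 28.5°S, lon 144.2°W

From cos δ = sin φ₁ sin φ₂ + cos φ₁ cos φ₂ cos Δλ, the central angle is δ ≈ 2.141 rad (122.7°).
Interpolate at f = 1/2 with slerp weights a = sin((1−f)δ)/sin δ ≈ 1.043, b = sin(fδ)/sin δ ≈ 1.043.
p = a·p₁ + b·p₂ ≈ (-0.713, -0.514, -0.478); φ = arcsin(p_z) ≈ -28.54°, λ = atan2(p_y, p_x) ≈ -144.21°.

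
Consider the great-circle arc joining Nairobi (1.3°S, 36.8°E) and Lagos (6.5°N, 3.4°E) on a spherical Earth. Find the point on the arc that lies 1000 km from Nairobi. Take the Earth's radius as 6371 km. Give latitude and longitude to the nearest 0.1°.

From cos δ = sin φ₁ sin φ₂ + cos φ₁ cos φ₂ cos Δλ, the central angle is δ ≈ 0.598 rad (34.2°). The total great-circle distance is δ·R ≈ 0.598 × 6371 ≈ 3807 km, so the target fraction is f = 1000/3807 ≈ 0.263.
Interpolate at f ≈ 0.263 with slerp weights a = sin((1−f)δ)/sin δ ≈ 0.758, b = sin(fδ)/sin δ ≈ 0.278.
p = a·p₁ + b·p₂ ≈ (0.882, 0.470, 0.014); φ = arcsin(p_z) ≈ 0.82°, λ = atan2(p_y, p_x) ≈ 28.06°.

≈ 0.8°N, 28.1°E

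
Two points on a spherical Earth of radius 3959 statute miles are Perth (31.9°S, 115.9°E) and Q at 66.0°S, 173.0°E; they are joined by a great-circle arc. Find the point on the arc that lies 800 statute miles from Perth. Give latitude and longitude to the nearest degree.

≈ 42°S, 123°E

From cos δ = sin φ₁ sin φ₂ + cos φ₁ cos φ₂ cos Δλ, the central angle is δ ≈ 0.836 rad (47.9°). The total great-circle distance is δ·R ≈ 0.836 × 3959 ≈ 3310 mi, so the target fraction is f = 800/3310 ≈ 0.242.
Interpolate at f ≈ 0.242 with slerp weights a = sin((1−f)δ)/sin δ ≈ 0.798, b = sin(fδ)/sin δ ≈ 0.270.
p = a·p₁ + b·p₂ ≈ (-0.405, 0.623, -0.669); φ = arcsin(p_z) ≈ -41.99°, λ = atan2(p_y, p_x) ≈ 123.04°.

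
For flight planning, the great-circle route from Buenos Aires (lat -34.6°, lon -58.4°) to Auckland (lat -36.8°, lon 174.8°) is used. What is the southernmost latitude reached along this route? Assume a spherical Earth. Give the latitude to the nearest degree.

The great circle lies in the plane with unit normal n̂ = (p₁ × p₂)/|p₁ × p₂|.
Here n̂_z ≈ -0.529; the vertex latitude is φ_max = arccos|n̂_z| ≈ 58.1°.
Check via Clairaut: cos φ_max = |cos φ₁| · sin C = cos(34.6°)·sin(140.0°) ≈ 0.529, again giving ≈ 58.1°.

≈ -58°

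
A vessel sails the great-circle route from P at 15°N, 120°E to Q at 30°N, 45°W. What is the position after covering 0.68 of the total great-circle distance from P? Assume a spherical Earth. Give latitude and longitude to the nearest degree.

Write both endpoints as unit vectors p₁, p₂ with components (cos φ cos λ, cos φ sin λ, sin φ).
The central angle between the endpoints is δ = arccos(p₁·p₂) ≈ 2.317 rad (132.7°).
Interpolate at f = 0.68 with slerp weights a = sin((1−f)δ)/sin δ ≈ 0.919, b = sin(fδ)/sin δ ≈ 1.361.
p = a·p₁ + b·p₂ ≈ (0.390, -0.065, 0.919); φ = arcsin(p_z) ≈ 66.73°, λ = atan2(p_y, p_x) ≈ -9.42°.

≈ 67°N, 9°W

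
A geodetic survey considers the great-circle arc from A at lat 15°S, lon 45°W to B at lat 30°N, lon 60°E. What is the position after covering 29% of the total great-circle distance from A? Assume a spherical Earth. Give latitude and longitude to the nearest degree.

Write both endpoints as unit vectors p₁, p₂ with components (cos φ cos λ, cos φ sin λ, sin φ).
The central angle between the endpoints is δ = arccos(p₁·p₂) ≈ 1.924 rad (110.2°).
Interpolate at f = 0.29 with slerp weights a = sin((1−f)δ)/sin δ ≈ 1.044, b = sin(fδ)/sin δ ≈ 0.564.
p = a·p₁ + b·p₂ ≈ (0.957, -0.290, 0.012); φ = arcsin(p_z) ≈ 0.69°, λ = atan2(p_y, p_x) ≈ -16.83°.

≈ lat 1°N, lon 17°W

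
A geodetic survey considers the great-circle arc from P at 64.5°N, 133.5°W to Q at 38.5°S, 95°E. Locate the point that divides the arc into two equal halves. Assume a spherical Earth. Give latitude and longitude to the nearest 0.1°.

Write both endpoints as unit vectors p₁, p₂ with components (cos φ cos λ, cos φ sin λ, sin φ).
The central angle between the endpoints is δ = arccos(p₁·p₂) ≈ 2.474 rad (141.7°).
Interpolate at f = 1/2 with slerp weights a = sin((1−f)δ)/sin δ ≈ 1.525, b = sin(fδ)/sin δ ≈ 1.525.
p = a·p₁ + b·p₂ ≈ (-0.556, 0.713, 0.427); φ = arcsin(p_z) ≈ 25.29°, λ = atan2(p_y, p_x) ≈ 127.96°.

≈ 25.3°N, 128.0°E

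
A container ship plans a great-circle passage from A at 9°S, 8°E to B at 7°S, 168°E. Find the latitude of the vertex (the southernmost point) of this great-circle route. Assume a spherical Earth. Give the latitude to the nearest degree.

≈ 39°S

The great circle lies in the plane with unit normal n̂ = (p₁ × p₂)/|p₁ × p₂|.
Here n̂_z ≈ +0.777; the vertex latitude is φ_max = arccos|n̂_z| ≈ 39.0°.
Check via Clairaut: cos φ_max = |cos φ₁| · sin C = cos(9.0°)·sin(128.1°) ≈ 0.777, again giving ≈ 39.0°.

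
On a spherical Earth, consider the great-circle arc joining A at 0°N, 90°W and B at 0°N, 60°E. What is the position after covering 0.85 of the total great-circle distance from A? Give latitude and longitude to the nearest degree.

≈ 0°N, 37°E

Write both endpoints as unit vectors p₁, p₂ with components (cos φ cos λ, cos φ sin λ, sin φ).
The central angle between the endpoints is δ = arccos(p₁·p₂) ≈ 2.618 rad (150.0°).
Interpolate at f = 0.85 with slerp weights a = sin((1−f)δ)/sin δ ≈ 0.765, b = sin(fδ)/sin δ ≈ 1.587.
p = a·p₁ + b·p₂ ≈ (0.793, 0.609, 0.000); φ = arcsin(p_z) ≈ 0.00°, λ = atan2(p_y, p_x) ≈ 37.50°.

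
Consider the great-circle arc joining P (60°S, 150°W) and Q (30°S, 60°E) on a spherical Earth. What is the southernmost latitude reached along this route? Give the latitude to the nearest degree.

≈ 77°S

The great circle lies in the plane with unit normal n̂ = (p₁ × p₂)/|p₁ × p₂|.
Here n̂_z ≈ -0.217; the vertex latitude is φ_max = arccos|n̂_z| ≈ 77.5°.
Check via Clairaut: cos φ_max = |cos φ₁| · sin C = cos(60.0°)·sin(154.3°) ≈ 0.217, again giving ≈ 77.5°.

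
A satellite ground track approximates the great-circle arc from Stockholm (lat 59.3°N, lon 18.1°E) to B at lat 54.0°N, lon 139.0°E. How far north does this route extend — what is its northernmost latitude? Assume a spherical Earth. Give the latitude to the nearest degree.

The great circle lies in the plane with unit normal n̂ = (p₁ × p₂)/|p₁ × p₂|.
Here n̂_z ≈ +0.306; the vertex latitude is φ_max = arccos|n̂_z| ≈ 72.2°.
Check via Clairaut: cos φ_max = |cos φ₁| · sin C = cos(59.3°)·sin(36.9°) ≈ 0.306, again giving ≈ 72.2°.

≈ 72°N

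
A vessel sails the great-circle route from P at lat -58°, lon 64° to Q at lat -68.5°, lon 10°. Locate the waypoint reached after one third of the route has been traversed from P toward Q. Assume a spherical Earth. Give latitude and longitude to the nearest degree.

≈ lat -64°, lon 51°

Write both endpoints as unit vectors p₁, p₂ with components (cos φ cos λ, cos φ sin λ, sin φ).
The central angle between the endpoints is δ = arccos(p₁·p₂) ≈ 0.444 rad (25.4°).
Interpolate at f = 1/3 with slerp weights a = sin((1−f)δ)/sin δ ≈ 0.679, b = sin(fδ)/sin δ ≈ 0.343.
p = a·p₁ + b·p₂ ≈ (0.282, 0.345, -0.895); φ = arcsin(p_z) ≈ -63.54°, λ = atan2(p_y, p_x) ≈ 50.80°.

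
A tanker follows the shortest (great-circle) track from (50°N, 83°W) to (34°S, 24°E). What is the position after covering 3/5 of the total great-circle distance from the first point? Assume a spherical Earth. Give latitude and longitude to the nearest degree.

Convert each endpoint to a unit vector on the sphere (x = cos φ cos λ, y = cos φ sin λ, z = sin φ).
The central angle between the endpoints is δ = arccos(p₁·p₂) ≈ 2.195 rad (125.7°).
Interpolate at f = 3/5 with slerp weights a = sin((1−f)δ)/sin δ ≈ 0.948, b = sin(fδ)/sin δ ≈ 1.193.
p = a·p₁ + b·p₂ ≈ (0.977, -0.203, 0.059); φ = arcsin(p_z) ≈ 3.40°, λ = atan2(p_y, p_x) ≈ -11.71°.

≈ (3°N, 12°W)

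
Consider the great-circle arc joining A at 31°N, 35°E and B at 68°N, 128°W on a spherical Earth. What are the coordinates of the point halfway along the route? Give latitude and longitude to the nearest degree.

Convert each endpoint to a unit vector on the sphere (x = cos φ cos λ, y = cos φ sin λ, z = sin φ).
The central angle between the endpoints is δ = arccos(p₁·p₂) ≈ 1.399 rad (80.2°).
Interpolate at f = 1/2 with slerp weights a = sin((1−f)δ)/sin δ ≈ 0.654, b = sin(fδ)/sin δ ≈ 0.654.
p = a·p₁ + b·p₂ ≈ (0.308, 0.128, 0.943); φ = arcsin(p_z) ≈ 70.50°, λ = atan2(p_y, p_x) ≈ 22.62°.

≈ 70°N, 23°E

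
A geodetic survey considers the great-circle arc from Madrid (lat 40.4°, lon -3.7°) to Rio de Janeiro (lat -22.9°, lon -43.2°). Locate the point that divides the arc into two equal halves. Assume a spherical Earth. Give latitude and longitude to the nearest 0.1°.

Convert each endpoint to a unit vector on the sphere (x = cos φ cos λ, y = cos φ sin λ, z = sin φ).
The central angle between the endpoints is δ = arccos(p₁·p₂) ≈ 1.277 rad (73.2°).
Interpolate at f = 1/2 with slerp weights a = sin((1−f)δ)/sin δ ≈ 0.623, b = sin(fδ)/sin δ ≈ 0.623.
p = a·p₁ + b·p₂ ≈ (0.891, -0.423, 0.161); φ = arcsin(p_z) ≈ 9.28°, λ = atan2(p_y, p_x) ≈ -25.40°.

≈ lat 9.3°, lon -25.4°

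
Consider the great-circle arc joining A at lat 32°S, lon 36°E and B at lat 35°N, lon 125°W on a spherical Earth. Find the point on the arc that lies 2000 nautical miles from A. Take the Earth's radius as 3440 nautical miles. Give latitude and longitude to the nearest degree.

The haversine formula gives a central angle δ ≈ 2.861 rad (163.9°) between the endpoints. The total great-circle distance is δ·R ≈ 2.861 × 3440 ≈ 9840 nmi, so the target fraction is f = 2000/9840 ≈ 0.203.
Interpolate at f ≈ 0.203 with slerp weights a = sin((1−f)δ)/sin δ ≈ 2.738, b = sin(fδ)/sin δ ≈ 1.980.
p = a·p₁ + b·p₂ ≈ (0.948, 0.036, -0.315); φ = arcsin(p_z) ≈ -18.37°, λ = atan2(p_y, p_x) ≈ 2.18°.

≈ lat 18°S, lon 2°E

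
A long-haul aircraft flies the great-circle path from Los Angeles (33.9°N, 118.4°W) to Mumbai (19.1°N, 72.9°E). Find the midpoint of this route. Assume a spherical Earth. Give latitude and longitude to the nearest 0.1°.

Write both endpoints as unit vectors p₁, p₂ with components (cos φ cos λ, cos φ sin λ, sin φ).
The central angle between the endpoints is δ = arccos(p₁·p₂) ≈ 2.198 rad (125.9°).
Interpolate at f = 1/2 with slerp weights a = sin((1−f)δ)/sin δ ≈ 1.100, b = sin(fδ)/sin δ ≈ 1.100.
p = a·p₁ + b·p₂ ≈ (-0.129, 0.190, 0.973); φ = arcsin(p_z) ≈ 76.72°, λ = atan2(p_y, p_x) ≈ 124.04°.

≈ 76.7°N, 124.0°E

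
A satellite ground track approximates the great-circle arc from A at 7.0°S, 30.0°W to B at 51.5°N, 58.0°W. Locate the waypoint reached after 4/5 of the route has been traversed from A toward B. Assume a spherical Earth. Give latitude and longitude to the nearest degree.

≈ 40°N, 49°W

The haversine formula gives a central angle δ ≈ 1.104 rad (63.2°) between the endpoints.
Interpolate at f = 4/5 with slerp weights a = sin((1−f)δ)/sin δ ≈ 0.245, b = sin(fδ)/sin δ ≈ 0.865.
p = a·p₁ + b·p₂ ≈ (0.496, -0.579, 0.647); φ = arcsin(p_z) ≈ 40.34°, λ = atan2(p_y, p_x) ≈ -49.38°.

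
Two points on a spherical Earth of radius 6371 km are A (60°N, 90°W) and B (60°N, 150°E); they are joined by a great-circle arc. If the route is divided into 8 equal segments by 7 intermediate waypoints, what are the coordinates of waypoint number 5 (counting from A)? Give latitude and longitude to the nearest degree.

≈ (73°N, 172°W)

Convert each endpoint to a unit vector on the sphere (x = cos φ cos λ, y = cos φ sin λ, z = sin φ).
The central angle between the endpoints is δ = arccos(p₁·p₂) ≈ 0.896 rad (51.3°).
Interpolate at f = 5/8 with slerp weights a = sin((1−f)δ)/sin δ ≈ 0.422, b = sin(fδ)/sin δ ≈ 0.680.
p = a·p₁ + b·p₂ ≈ (-0.295, -0.041, 0.955); φ = arcsin(p_z) ≈ 72.70°, λ = atan2(p_y, p_x) ≈ -172.07°.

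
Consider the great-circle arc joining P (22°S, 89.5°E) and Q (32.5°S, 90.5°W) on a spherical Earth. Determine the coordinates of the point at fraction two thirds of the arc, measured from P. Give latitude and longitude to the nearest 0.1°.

≈ (74.3°S, 90.5°W)

Write both endpoints as unit vectors p₁, p₂ with components (cos φ cos λ, cos φ sin λ, sin φ).
The central angle between the endpoints is δ = arccos(p₁·p₂) ≈ 2.190 rad (125.5°).
Interpolate at f = 2/3 with slerp weights a = sin((1−f)δ)/sin δ ≈ 0.819, b = sin(fδ)/sin δ ≈ 1.221.
p = a·p₁ + b·p₂ ≈ (-0.002, -0.270, -0.963); φ = arcsin(p_z) ≈ -74.33°, λ = atan2(p_y, p_x) ≈ -90.50°.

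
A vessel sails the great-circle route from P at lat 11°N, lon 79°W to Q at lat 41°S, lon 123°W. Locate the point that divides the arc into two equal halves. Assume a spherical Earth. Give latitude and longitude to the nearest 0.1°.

≈ lat 16.1°S, lon 98.0°W

From cos δ = sin φ₁ sin φ₂ + cos φ₁ cos φ₂ cos Δλ, the central angle is δ ≈ 1.151 rad (65.9°).
Interpolate at f = 1/2 with slerp weights a = sin((1−f)δ)/sin δ ≈ 0.596, b = sin(fδ)/sin δ ≈ 0.596.
p = a·p₁ + b·p₂ ≈ (-0.133, -0.951, -0.277); φ = arcsin(p_z) ≈ -16.10°, λ = atan2(p_y, p_x) ≈ -97.98°.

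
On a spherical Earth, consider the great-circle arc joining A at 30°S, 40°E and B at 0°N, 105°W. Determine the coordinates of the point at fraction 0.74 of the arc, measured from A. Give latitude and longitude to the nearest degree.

≈ 24°S, 79°W

Write both endpoints as unit vectors p₁, p₂ with components (cos φ cos λ, cos φ sin λ, sin φ).
The central angle between the endpoints is δ = arccos(p₁·p₂) ≈ 2.359 rad (135.2°).
Interpolate at f = 0.74 with slerp weights a = sin((1−f)δ)/sin δ ≈ 0.817, b = sin(fδ)/sin δ ≈ 1.397.
p = a·p₁ + b·p₂ ≈ (0.180, -0.895, -0.408); φ = arcsin(p_z) ≈ -24.11°, λ = atan2(p_y, p_x) ≈ -78.61°.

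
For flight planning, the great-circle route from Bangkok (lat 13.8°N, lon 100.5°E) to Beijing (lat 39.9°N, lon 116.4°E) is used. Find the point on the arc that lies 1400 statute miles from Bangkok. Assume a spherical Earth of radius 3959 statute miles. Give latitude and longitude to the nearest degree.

Convert each endpoint to a unit vector on the sphere (x = cos φ cos λ, y = cos φ sin λ, z = sin φ).
The central angle between the endpoints is δ = arccos(p₁·p₂) ≈ 0.517 rad (29.6°). The total great-circle distance is δ·R ≈ 0.517 × 3959 ≈ 2045 mi, so the target fraction is f = 1400/2045 ≈ 0.685.
Interpolate at f ≈ 0.685 with slerp weights a = sin((1−f)δ)/sin δ ≈ 0.328, b = sin(fδ)/sin δ ≈ 0.701.
p = a·p₁ + b·p₂ ≈ (-0.297, 0.795, 0.528); φ = arcsin(p_z) ≈ 31.88°, λ = atan2(p_y, p_x) ≈ 110.49°.

≈ lat 32°N, lon 110°E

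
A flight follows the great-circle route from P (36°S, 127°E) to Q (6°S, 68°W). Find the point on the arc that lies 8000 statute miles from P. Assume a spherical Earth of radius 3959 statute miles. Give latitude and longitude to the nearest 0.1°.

From cos δ = sin φ₁ sin φ₂ + cos φ₁ cos φ₂ cos Δλ, the central angle is δ ≈ 2.368 rad (135.7°). The total great-circle distance is δ·R ≈ 2.368 × 3959 ≈ 9377 mi, so the target fraction is f = 8000/9377 ≈ 0.853.
Interpolate at f ≈ 0.853 with slerp weights a = sin((1−f)δ)/sin δ ≈ 0.488, b = sin(fδ)/sin δ ≈ 1.289.
p = a·p₁ + b·p₂ ≈ (0.243, -0.874, -0.422); φ = arcsin(p_z) ≈ -24.94°, λ = atan2(p_y, p_x) ≈ -74.47°.

≈ (24.9°S, 74.5°W)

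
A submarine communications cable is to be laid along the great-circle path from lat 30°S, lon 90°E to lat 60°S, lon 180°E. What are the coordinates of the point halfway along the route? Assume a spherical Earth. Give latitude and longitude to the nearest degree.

Write both endpoints as unit vectors p₁, p₂ with components (cos φ cos λ, cos φ sin λ, sin φ).
The central angle between the endpoints is δ = arccos(p₁·p₂) ≈ 1.123 rad (64.3°).
Interpolate at f = 1/2 with slerp weights a = sin((1−f)δ)/sin δ ≈ 0.591, b = sin(fδ)/sin δ ≈ 0.591.
p = a·p₁ + b·p₂ ≈ (-0.295, 0.512, -0.807); φ = arcsin(p_z) ≈ -53.79°, λ = atan2(p_y, p_x) ≈ 120.00°.

≈ lat 54°S, lon 120°E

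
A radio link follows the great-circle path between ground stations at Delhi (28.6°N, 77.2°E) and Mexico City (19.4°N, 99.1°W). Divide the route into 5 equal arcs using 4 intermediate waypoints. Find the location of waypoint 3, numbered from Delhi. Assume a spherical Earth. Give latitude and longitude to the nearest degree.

≈ 72°N, 88°W

Write both endpoints as unit vectors p₁, p₂ with components (cos φ cos λ, cos φ sin λ, sin φ).
The central angle between the endpoints is δ = arccos(p₁·p₂) ≈ 2.302 rad (131.9°).
Interpolate at f = 3/5 with slerp weights a = sin((1−f)δ)/sin δ ≈ 1.069, b = sin(fδ)/sin δ ≈ 1.319.
p = a·p₁ + b·p₂ ≈ (0.011, -0.313, 0.950); φ = arcsin(p_z) ≈ 71.74°, λ = atan2(p_y, p_x) ≈ -87.95°.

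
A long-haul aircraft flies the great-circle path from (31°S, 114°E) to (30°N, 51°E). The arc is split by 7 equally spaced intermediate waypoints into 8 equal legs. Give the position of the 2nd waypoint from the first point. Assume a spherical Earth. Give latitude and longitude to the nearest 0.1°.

≈ (16.4°S, 96.9°E)

Convert each endpoint to a unit vector on the sphere (x = cos φ cos λ, y = cos φ sin λ, z = sin φ).
The central angle between the endpoints is δ = arccos(p₁·p₂) ≈ 1.491 rad (85.4°).
Interpolate at f = 2/8 with slerp weights a = sin((1−f)δ)/sin δ ≈ 0.902, b = sin(fδ)/sin δ ≈ 0.365.
p = a·p₁ + b·p₂ ≈ (-0.115, 0.952, -0.282); φ = arcsin(p_z) ≈ -16.38°, λ = atan2(p_y, p_x) ≈ 96.91°.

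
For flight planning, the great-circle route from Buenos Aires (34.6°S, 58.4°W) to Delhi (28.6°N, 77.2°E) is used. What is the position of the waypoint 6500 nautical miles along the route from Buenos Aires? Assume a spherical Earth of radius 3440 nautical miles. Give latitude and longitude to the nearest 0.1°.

Write both endpoints as unit vectors p₁, p₂ with components (cos φ cos λ, cos φ sin λ, sin φ).
The central angle between the endpoints is δ = arccos(p₁·p₂) ≈ 2.479 rad (142.0°). The total great-circle distance is δ·R ≈ 2.479 × 3440 ≈ 8526 nmi, so the target fraction is f = 6500/8526 ≈ 0.762.
Interpolate at f ≈ 0.762 with slerp weights a = sin((1−f)δ)/sin δ ≈ 0.903, b = sin(fδ)/sin δ ≈ 1.543.
p = a·p₁ + b·p₂ ≈ (0.690, 0.688, 0.226); φ = arcsin(p_z) ≈ 13.06°, λ = atan2(p_y, p_x) ≈ 44.94°.

≈ 13.1°N, 44.9°E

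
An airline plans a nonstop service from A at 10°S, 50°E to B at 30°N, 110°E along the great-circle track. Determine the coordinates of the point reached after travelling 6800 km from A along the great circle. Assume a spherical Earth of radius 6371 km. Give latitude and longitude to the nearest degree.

≈ 26°N, 101°E

The haversine formula gives a central angle δ ≈ 1.224 rad (70.1°) between the endpoints. The total great-circle distance is δ·R ≈ 1.224 × 6371 ≈ 7800 km, so the target fraction is f = 6800/7800 ≈ 0.872.
Interpolate at f ≈ 0.872 with slerp weights a = sin((1−f)δ)/sin δ ≈ 0.166, b = sin(fδ)/sin δ ≈ 0.931.
p = a·p₁ + b·p₂ ≈ (-0.171, 0.883, 0.437); φ = arcsin(p_z) ≈ 25.90°, λ = atan2(p_y, p_x) ≈ 100.93°.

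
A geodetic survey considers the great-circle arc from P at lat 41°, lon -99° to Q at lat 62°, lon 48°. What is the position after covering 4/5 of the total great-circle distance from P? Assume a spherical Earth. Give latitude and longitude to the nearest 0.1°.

The haversine formula gives a central angle δ ≈ 1.285 rad (73.6°) between the endpoints.
Interpolate at f = 4/5 with slerp weights a = sin((1−f)δ)/sin δ ≈ 0.265, b = sin(fδ)/sin δ ≈ 0.892.
p = a·p₁ + b·p₂ ≈ (0.249, 0.114, 0.962); φ = arcsin(p_z) ≈ 74.10°, λ = atan2(p_y, p_x) ≈ 24.57°.

≈ lat 74.1°, lon 24.6°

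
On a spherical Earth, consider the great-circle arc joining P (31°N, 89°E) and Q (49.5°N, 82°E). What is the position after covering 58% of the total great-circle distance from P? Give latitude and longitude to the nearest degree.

Write both endpoints as unit vectors p₁, p₂ with components (cos φ cos λ, cos φ sin λ, sin φ).
The central angle between the endpoints is δ = arccos(p₁·p₂) ≈ 0.336 rad (19.2°).
Interpolate at f = 0.58 with slerp weights a = sin((1−f)δ)/sin δ ≈ 0.427, b = sin(fδ)/sin δ ≈ 0.587.
p = a·p₁ + b·p₂ ≈ (0.059, 0.743, 0.666); φ = arcsin(p_z) ≈ 41.78°, λ = atan2(p_y, p_x) ≈ 85.43°.

≈ (42°N, 85°E)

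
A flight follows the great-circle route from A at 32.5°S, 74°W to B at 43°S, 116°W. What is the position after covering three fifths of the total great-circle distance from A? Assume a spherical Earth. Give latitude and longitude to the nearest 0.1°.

The haversine formula gives a central angle δ ≈ 0.601 rad (34.4°) between the endpoints.
Interpolate at f = 3/5 with slerp weights a = sin((1−f)δ)/sin δ ≈ 0.421, b = sin(fδ)/sin δ ≈ 0.624.
p = a·p₁ + b·p₂ ≈ (-0.102, -0.752, -0.652); φ = arcsin(p_z) ≈ -40.68°, λ = atan2(p_y, p_x) ≈ -97.74°.

≈ 40.7°S, 97.7°W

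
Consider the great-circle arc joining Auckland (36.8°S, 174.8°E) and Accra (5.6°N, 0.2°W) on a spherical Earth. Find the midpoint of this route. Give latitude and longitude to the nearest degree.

≈ 67°S, 19°E

Convert each endpoint to a unit vector on the sphere (x = cos φ cos λ, y = cos φ sin λ, z = sin φ).
The central angle between the endpoints is δ = arccos(p₁·p₂) ≈ 2.591 rad (148.5°).
Interpolate at f = 1/2 with slerp weights a = sin((1−f)δ)/sin δ ≈ 1.840, b = sin(fδ)/sin δ ≈ 1.840.
p = a·p₁ + b·p₂ ≈ (0.364, 0.127, -0.923); φ = arcsin(p_z) ≈ -67.32°, λ = atan2(p_y, p_x) ≈ 19.26°.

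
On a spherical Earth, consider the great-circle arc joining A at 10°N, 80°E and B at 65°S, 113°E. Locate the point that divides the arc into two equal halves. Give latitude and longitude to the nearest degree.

≈ 28°S, 90°E

Convert each endpoint to a unit vector on the sphere (x = cos φ cos λ, y = cos φ sin λ, z = sin φ).
The central angle between the endpoints is δ = arccos(p₁·p₂) ≈ 1.378 rad (78.9°).
Interpolate at f = 1/2 with slerp weights a = sin((1−f)δ)/sin δ ≈ 0.648, b = sin(fδ)/sin δ ≈ 0.648.
p = a·p₁ + b·p₂ ≈ (0.004, 0.880, -0.475); φ = arcsin(p_z) ≈ -28.33°, λ = atan2(p_y, p_x) ≈ 89.75°.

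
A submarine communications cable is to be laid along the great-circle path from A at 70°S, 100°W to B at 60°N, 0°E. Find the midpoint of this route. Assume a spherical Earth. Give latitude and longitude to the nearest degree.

≈ 8°S, 37°W

The haversine formula gives a central angle δ ≈ 2.575 rad (147.5°) between the endpoints.
Interpolate at f = 1/2 with slerp weights a = sin((1−f)δ)/sin δ ≈ 1.787, b = sin(fδ)/sin δ ≈ 1.787.
p = a·p₁ + b·p₂ ≈ (0.788, -0.602, -0.132); φ = arcsin(p_z) ≈ -7.57°, λ = atan2(p_y, p_x) ≈ -37.40°.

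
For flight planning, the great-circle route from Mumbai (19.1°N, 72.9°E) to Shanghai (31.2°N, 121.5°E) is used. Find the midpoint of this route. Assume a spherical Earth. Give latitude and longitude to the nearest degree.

From cos δ = sin φ₁ sin φ₂ + cos φ₁ cos φ₂ cos Δλ, the central angle is δ ≈ 0.790 rad (45.2°).
Interpolate at f = 1/2 with slerp weights a = sin((1−f)δ)/sin δ ≈ 0.542, b = sin(fδ)/sin δ ≈ 0.542.
p = a·p₁ + b·p₂ ≈ (-0.092, 0.884, 0.458); φ = arcsin(p_z) ≈ 27.25°, λ = atan2(p_y, p_x) ≈ 95.91°.

≈ (27°N, 96°E)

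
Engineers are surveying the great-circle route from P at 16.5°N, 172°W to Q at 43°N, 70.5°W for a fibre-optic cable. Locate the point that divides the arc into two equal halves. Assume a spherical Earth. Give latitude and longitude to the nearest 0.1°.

≈ 41.7°N, 130.6°W

Write both endpoints as unit vectors p₁, p₂ with components (cos φ cos λ, cos φ sin λ, sin φ).
The central angle between the endpoints is δ = arccos(p₁·p₂) ≈ 1.517 rad (86.9°).
Interpolate at f = 1/2 with slerp weights a = sin((1−f)δ)/sin δ ≈ 0.689, b = sin(fδ)/sin δ ≈ 0.689.
p = a·p₁ + b·p₂ ≈ (-0.486, -0.567, 0.665); φ = arcsin(p_z) ≈ 41.71°, λ = atan2(p_y, p_x) ≈ -130.60°.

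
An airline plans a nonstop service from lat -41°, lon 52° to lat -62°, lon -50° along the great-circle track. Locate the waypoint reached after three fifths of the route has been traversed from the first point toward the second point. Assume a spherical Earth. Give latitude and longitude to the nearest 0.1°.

Convert each endpoint to a unit vector on the sphere (x = cos φ cos λ, y = cos φ sin λ, z = sin φ).
The central angle between the endpoints is δ = arccos(p₁·p₂) ≈ 1.041 rad (59.6°).
Interpolate at f = 3/5 with slerp weights a = sin((1−f)δ)/sin δ ≈ 0.469, b = sin(fδ)/sin δ ≈ 0.678.
p = a·p₁ + b·p₂ ≈ (0.422, 0.035, -0.906); φ = arcsin(p_z) ≈ -64.93°, λ = atan2(p_y, p_x) ≈ 4.74°.

≈ lat -64.9°, lon 4.7°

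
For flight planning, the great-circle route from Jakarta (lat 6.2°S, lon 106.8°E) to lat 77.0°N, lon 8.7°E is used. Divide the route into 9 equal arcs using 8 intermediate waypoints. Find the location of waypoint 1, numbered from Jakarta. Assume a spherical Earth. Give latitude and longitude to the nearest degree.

From cos δ = sin φ₁ sin φ₂ + cos φ₁ cos φ₂ cos Δλ, the central angle is δ ≈ 1.708 rad (97.9°).
Interpolate at f = 1/9 with slerp weights a = sin((1−f)δ)/sin δ ≈ 1.008, b = sin(fδ)/sin δ ≈ 0.190.
p = a·p₁ + b·p₂ ≈ (-0.247, 0.966, 0.077); φ = arcsin(p_z) ≈ 4.40°, λ = atan2(p_y, p_x) ≈ 104.36°.

≈ lat 4°N, lon 104°E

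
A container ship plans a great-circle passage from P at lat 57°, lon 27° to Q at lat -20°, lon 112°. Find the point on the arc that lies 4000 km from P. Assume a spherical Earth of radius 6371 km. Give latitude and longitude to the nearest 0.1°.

≈ lat 36.5°, lon 71.8°

Write both endpoints as unit vectors p₁, p₂ with components (cos φ cos λ, cos φ sin λ, sin φ).
The central angle between the endpoints is δ = arccos(p₁·p₂) ≈ 1.815 rad (104.0°). The total great-circle distance is δ·R ≈ 1.815 × 6371 ≈ 11566 km, so the target fraction is f = 4000/11566 ≈ 0.346.
Interpolate at f ≈ 0.346 with slerp weights a = sin((1−f)δ)/sin δ ≈ 0.956, b = sin(fδ)/sin δ ≈ 0.605.
p = a·p₁ + b·p₂ ≈ (0.251, 0.764, 0.595); φ = arcsin(p_z) ≈ 36.49°, λ = atan2(p_y, p_x) ≈ 71.82°.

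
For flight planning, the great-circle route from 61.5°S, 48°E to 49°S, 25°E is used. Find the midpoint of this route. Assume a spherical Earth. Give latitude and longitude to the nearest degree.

≈ 56°S, 35°E

Convert each endpoint to a unit vector on the sphere (x = cos φ cos λ, y = cos φ sin λ, z = sin φ).
The central angle between the endpoints is δ = arccos(p₁·p₂) ≈ 0.313 rad (17.9°).
Interpolate at f = 1/2 with slerp weights a = sin((1−f)δ)/sin δ ≈ 0.506, b = sin(fδ)/sin δ ≈ 0.506.
p = a·p₁ + b·p₂ ≈ (0.463, 0.320, -0.827); φ = arcsin(p_z) ≈ -55.78°, λ = atan2(p_y, p_x) ≈ 34.66°.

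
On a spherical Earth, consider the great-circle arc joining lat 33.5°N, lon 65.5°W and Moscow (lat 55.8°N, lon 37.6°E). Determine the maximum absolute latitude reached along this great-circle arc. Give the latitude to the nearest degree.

The great circle lies in the plane with unit normal n̂ = (p₁ × p₂)/|p₁ × p₂|.
Here n̂_z ≈ +0.487; the vertex latitude is φ_max = arccos|n̂_z| ≈ 60.8°.
Check via Clairaut: cos φ_max = |cos φ₁| · sin C = cos(33.5°)·sin(35.8°) ≈ 0.487, again giving ≈ 60.8°.

≈ 61°N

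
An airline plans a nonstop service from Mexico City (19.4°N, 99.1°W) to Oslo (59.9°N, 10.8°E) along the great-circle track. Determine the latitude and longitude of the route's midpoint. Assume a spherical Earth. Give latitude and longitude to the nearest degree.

≈ 53°N, 68°W

The haversine formula gives a central angle δ ≈ 1.444 rad (82.7°) between the endpoints.
Interpolate at f = 1/2 with slerp weights a = sin((1−f)δ)/sin δ ≈ 0.666, b = sin(fδ)/sin δ ≈ 0.666.
p = a·p₁ + b·p₂ ≈ (0.229, -0.558, 0.798); φ = arcsin(p_z) ≈ 52.91°, λ = atan2(p_y, p_x) ≈ -67.70°.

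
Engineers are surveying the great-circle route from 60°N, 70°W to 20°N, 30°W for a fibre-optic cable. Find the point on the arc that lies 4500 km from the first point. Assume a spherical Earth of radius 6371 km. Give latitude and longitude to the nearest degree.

Convert each endpoint to a unit vector on the sphere (x = cos φ cos λ, y = cos φ sin λ, z = sin φ).
The central angle between the endpoints is δ = arccos(p₁·p₂) ≈ 0.855 rad (49.0°). The total great-circle distance is δ·R ≈ 0.855 × 6371 ≈ 5448 km, so the target fraction is f = 4500/5448 ≈ 0.826.
Interpolate at f ≈ 0.826 with slerp weights a = sin((1−f)δ)/sin δ ≈ 0.196, b = sin(fδ)/sin δ ≈ 0.860.
p = a·p₁ + b·p₂ ≈ (0.734, -0.496, 0.464); φ = arcsin(p_z) ≈ 27.66°, λ = atan2(p_y, p_x) ≈ -34.09°.

≈ 28°N, 34°W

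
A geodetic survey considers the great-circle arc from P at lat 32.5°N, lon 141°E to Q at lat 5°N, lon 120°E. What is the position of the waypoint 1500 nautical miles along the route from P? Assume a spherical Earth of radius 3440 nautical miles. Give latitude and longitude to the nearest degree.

Write both endpoints as unit vectors p₁, p₂ with components (cos φ cos λ, cos φ sin λ, sin φ).
The central angle between the endpoints is δ = arccos(p₁·p₂) ≈ 0.590 rad (33.8°). The total great-circle distance is δ·R ≈ 0.590 × 3440 ≈ 2028 nmi, so the target fraction is f = 1500/2028 ≈ 0.740.
Interpolate at f ≈ 0.740 with slerp weights a = sin((1−f)δ)/sin δ ≈ 0.275, b = sin(fδ)/sin δ ≈ 0.760.
p = a·p₁ + b·p₂ ≈ (-0.559, 0.801, 0.214); φ = arcsin(p_z) ≈ 12.35°, λ = atan2(p_y, p_x) ≈ 124.88°.

≈ lat 12°N, lon 125°E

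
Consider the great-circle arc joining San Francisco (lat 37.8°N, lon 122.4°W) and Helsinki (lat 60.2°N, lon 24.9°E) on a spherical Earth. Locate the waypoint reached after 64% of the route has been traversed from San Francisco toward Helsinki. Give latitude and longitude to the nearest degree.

≈ lat 77°N, lon 47°W

From cos δ = sin φ₁ sin φ₂ + cos φ₁ cos φ₂ cos Δλ, the central angle is δ ≈ 1.368 rad (78.4°).
Interpolate at f = 0.64 with slerp weights a = sin((1−f)δ)/sin δ ≈ 0.483, b = sin(fδ)/sin δ ≈ 0.784.
p = a·p₁ + b·p₂ ≈ (0.149, -0.158, 0.976); φ = arcsin(p_z) ≈ 77.46°, λ = atan2(p_y, p_x) ≈ -46.68°.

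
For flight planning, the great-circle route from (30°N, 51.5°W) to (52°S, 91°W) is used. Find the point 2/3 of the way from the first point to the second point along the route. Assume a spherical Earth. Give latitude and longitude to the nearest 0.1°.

≈ (25.5°S, 73.4°W)

Write both endpoints as unit vectors p₁, p₂ with components (cos φ cos λ, cos φ sin λ, sin φ).
The central angle between the endpoints is δ = arccos(p₁·p₂) ≈ 1.553 rad (89.0°).
Interpolate at f = 2/3 with slerp weights a = sin((1−f)δ)/sin δ ≈ 0.495, b = sin(fδ)/sin δ ≈ 0.860.
p = a·p₁ + b·p₂ ≈ (0.258, -0.865, -0.430); φ = arcsin(p_z) ≈ -25.49°, λ = atan2(p_y, p_x) ≈ -73.42°.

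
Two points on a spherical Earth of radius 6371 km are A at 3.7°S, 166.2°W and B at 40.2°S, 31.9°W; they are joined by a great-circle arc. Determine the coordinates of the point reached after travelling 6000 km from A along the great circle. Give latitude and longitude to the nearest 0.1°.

Write both endpoints as unit vectors p₁, p₂ with components (cos φ cos λ, cos φ sin λ, sin φ).
The central angle between the endpoints is δ = arccos(p₁·p₂) ≈ 2.084 rad (119.4°). The total great-circle distance is δ·R ≈ 2.084 × 6371 ≈ 13275 km, so the target fraction is f = 6000/13275 ≈ 0.452.
Interpolate at f ≈ 0.452 with slerp weights a = sin((1−f)δ)/sin δ ≈ 1.044, b = sin(fδ)/sin δ ≈ 0.928.
p = a·p₁ + b·p₂ ≈ (-0.410, -0.623, -0.666); φ = arcsin(p_z) ≈ -41.78°, λ = atan2(p_y, p_x) ≈ -123.33°.

≈ 41.8°S, 123.3°W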